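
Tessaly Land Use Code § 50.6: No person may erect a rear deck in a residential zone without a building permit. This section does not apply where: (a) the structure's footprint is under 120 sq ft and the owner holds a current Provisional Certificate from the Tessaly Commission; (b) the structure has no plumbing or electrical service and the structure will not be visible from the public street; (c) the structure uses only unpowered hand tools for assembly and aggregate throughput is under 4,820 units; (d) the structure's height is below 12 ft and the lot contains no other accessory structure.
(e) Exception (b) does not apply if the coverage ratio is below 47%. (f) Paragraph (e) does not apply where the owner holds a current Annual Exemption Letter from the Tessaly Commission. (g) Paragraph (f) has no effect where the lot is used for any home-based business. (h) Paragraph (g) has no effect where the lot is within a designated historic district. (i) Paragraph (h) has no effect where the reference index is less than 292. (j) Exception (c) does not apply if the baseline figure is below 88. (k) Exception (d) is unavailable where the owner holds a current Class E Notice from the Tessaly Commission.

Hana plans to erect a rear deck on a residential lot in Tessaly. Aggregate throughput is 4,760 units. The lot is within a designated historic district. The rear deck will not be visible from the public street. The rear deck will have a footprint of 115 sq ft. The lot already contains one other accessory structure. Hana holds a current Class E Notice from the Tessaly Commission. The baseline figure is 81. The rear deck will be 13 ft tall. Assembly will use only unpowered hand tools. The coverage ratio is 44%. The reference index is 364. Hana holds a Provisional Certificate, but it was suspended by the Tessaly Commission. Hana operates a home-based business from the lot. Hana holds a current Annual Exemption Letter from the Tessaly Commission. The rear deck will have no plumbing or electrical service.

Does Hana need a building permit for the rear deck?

Exception (a) requires that the owner holds a current Provisional Certificate from the Tessaly Commission; but no current Provisional Certificate is held, so (a) is unavailable.
Exception (b): there is no plumbing or electrical service; the structure will not be visible from the street — every condition holds. As to paragraphs (e)–(i): (e) would limit (b) — the coverage ratio is 44%, below the 47% limit — but (f) sets (e) aside: (f) operates against (e): a current Annual Exemption Letter is held. (g) operates (a home-based business operates on the lot), but is overridden by (h): (h) operates against (g): the lot is in a historic district. (i), which would lift (h), is not engaged — the reference index is 364, not less than 292. Exception (b) stands.
All of (c)'s requirements are met (assembly uses only hand tools; aggregate throughput is 4,760 units, under the 4,820 units limit). But applying paragraph (j): (j) is engaged — the baseline figure is 81, below the 88 limit. (c) is therefore removed.
Exception (d) does not apply: the structure's height is 13 ft, not below 12 ft.

No — exception (b) applies; Hana does not need a building permit.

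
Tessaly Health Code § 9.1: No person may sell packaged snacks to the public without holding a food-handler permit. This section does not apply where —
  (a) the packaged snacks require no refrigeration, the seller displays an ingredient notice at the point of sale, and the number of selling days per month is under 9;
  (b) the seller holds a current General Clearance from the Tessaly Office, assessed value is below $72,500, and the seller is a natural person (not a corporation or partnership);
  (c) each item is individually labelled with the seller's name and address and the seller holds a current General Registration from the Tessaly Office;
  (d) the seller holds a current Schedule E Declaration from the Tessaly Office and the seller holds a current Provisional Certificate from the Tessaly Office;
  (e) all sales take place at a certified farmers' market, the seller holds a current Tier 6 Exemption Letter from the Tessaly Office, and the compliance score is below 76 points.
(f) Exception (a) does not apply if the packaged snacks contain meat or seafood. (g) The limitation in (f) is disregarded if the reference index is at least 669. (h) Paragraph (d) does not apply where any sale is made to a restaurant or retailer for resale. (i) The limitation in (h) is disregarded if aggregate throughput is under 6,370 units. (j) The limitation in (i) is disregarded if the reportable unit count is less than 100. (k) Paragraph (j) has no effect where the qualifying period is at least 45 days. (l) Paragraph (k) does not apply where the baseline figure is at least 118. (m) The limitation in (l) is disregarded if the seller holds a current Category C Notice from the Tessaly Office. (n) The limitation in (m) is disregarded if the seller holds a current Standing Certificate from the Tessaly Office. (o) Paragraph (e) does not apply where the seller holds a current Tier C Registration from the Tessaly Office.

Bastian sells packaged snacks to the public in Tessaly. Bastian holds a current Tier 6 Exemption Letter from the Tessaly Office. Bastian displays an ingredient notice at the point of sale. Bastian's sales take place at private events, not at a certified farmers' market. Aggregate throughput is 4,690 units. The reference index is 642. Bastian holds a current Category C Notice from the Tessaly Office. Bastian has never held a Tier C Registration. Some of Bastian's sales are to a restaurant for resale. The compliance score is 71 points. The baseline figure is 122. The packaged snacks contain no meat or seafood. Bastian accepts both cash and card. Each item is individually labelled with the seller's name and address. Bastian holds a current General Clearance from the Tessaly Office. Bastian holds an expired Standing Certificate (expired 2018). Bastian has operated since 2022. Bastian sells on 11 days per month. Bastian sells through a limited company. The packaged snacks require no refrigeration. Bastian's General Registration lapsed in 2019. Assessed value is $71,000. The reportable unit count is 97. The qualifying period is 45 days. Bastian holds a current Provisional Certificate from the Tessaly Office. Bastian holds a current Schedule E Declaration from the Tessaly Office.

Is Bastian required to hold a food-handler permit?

Exception (a) does not apply: the number of selling days per month is 11, not under 9.
Exception (b) does not apply: the seller operates through a limited company.
Exception (c) requires that the seller holds a current General Registration from the Tessaly Office; but the General Registration is not current, so (c) is unavailable.
Exception (d): a current Schedule E Declaration is held; a current Provisional Certificate is held — every condition holds. Applying paragraphs (h)–(n): (h) would limit (d) — some sales are to a restaurant for resale — but (i) sets (h) aside: (i) operates — aggregate throughput is 4,690 units, under the 6,370 units limit. (j) applies (the reportable unit count is 97, less than the 100 limit), but is itself disapplied by (k): (k) operates against (j): the qualifying period is 45 days, meeting the 45 days threshold. (l) would limit (k) — the baseline figure is 122, meeting the 118 threshold — but (m) sets (l) aside: (m) operates against (l): a current Category C Notice is held. (n), which would lift (m), is inapplicable — there is no Standing Certificate in force. Exception (d) stands.
Exception (e) fails — sales are at private events, not a certified farmers' market.

No — exception (d) applies; Bastian is not required to hold a food-handler permit.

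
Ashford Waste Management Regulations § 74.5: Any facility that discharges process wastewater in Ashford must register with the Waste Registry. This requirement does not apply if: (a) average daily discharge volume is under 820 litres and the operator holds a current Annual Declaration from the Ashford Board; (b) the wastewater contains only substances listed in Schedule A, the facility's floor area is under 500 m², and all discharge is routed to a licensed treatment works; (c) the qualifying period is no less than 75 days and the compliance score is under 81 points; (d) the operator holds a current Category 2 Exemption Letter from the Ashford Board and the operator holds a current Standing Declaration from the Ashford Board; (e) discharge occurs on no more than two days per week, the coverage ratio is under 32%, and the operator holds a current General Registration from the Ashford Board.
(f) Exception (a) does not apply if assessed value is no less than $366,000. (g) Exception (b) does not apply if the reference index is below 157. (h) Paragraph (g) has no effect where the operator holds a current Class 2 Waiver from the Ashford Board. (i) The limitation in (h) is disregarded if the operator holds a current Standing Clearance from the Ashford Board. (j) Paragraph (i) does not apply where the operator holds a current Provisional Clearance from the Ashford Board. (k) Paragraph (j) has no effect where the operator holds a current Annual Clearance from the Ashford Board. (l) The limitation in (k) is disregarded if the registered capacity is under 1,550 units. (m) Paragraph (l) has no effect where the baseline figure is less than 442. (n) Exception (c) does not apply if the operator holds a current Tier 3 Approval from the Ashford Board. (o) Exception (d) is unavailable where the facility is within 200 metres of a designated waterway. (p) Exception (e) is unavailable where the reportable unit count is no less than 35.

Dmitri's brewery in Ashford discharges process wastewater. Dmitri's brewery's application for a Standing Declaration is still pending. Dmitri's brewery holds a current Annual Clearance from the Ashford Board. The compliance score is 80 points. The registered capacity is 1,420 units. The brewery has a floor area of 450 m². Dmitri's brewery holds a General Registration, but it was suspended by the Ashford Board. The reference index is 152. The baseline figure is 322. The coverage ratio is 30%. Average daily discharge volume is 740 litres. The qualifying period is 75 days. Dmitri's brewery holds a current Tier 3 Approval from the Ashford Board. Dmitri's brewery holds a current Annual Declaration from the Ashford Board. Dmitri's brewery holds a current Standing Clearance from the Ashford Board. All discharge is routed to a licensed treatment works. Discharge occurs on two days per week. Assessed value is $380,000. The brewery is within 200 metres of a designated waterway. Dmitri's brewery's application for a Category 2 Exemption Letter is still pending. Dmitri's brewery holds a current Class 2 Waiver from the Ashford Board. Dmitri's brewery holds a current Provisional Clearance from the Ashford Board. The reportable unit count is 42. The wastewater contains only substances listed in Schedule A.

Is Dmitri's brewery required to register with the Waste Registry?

Yes — Dmitri's brewery must register with the Waste Registry.

All of (a)'s requirements are met (average daily discharge volume is 740 litres, under the 820 litres limit; a current Annual Declaration is held). Turning to paragraph (f): (f) operates against (a): assessed value is $380,000, meeting the $366,000 threshold. Exception (a) does not apply.
All of (b)'s requirements are met (the wastewater is Schedule-A-only; the facility's floor area is 450 m², under the 500 m² limit; discharge is routed to a licensed treatment works). But: (g) operates against (b): the reference index is 152, below the 157 limit. (h) is engaged (a current Class 2 Waiver is held), but yields to (i): (i) operates against (h): a current Standing Clearance is held. (j) is engaged (a current Provisional Clearance is held), but yields to (k): (k) is engaged — a current Annual Clearance is held. (l) would limit (k) — the registered capacity is 1,420 units, under the 1,550 units limit — but (m) sets (l) aside: (m) operates against (l): the baseline figure is 322, less than the 442 limit. (b) is therefore removed.
Exception (c)'s conditions are all satisfied: the qualifying period is 75 days, meeting the 75 days threshold; the compliance score is 80 points, under the 81 points limit. But applying paragraph (n): (n) is engaged — a current Tier 3 Approval is held. So (c) is unavailable.
Exception (d) does not apply: there is no Category 2 Exemption Letter in force.
Exception (e) fails — no current General Registration is held.
No exception is made out. Dmitri's brewery falls within the general rule.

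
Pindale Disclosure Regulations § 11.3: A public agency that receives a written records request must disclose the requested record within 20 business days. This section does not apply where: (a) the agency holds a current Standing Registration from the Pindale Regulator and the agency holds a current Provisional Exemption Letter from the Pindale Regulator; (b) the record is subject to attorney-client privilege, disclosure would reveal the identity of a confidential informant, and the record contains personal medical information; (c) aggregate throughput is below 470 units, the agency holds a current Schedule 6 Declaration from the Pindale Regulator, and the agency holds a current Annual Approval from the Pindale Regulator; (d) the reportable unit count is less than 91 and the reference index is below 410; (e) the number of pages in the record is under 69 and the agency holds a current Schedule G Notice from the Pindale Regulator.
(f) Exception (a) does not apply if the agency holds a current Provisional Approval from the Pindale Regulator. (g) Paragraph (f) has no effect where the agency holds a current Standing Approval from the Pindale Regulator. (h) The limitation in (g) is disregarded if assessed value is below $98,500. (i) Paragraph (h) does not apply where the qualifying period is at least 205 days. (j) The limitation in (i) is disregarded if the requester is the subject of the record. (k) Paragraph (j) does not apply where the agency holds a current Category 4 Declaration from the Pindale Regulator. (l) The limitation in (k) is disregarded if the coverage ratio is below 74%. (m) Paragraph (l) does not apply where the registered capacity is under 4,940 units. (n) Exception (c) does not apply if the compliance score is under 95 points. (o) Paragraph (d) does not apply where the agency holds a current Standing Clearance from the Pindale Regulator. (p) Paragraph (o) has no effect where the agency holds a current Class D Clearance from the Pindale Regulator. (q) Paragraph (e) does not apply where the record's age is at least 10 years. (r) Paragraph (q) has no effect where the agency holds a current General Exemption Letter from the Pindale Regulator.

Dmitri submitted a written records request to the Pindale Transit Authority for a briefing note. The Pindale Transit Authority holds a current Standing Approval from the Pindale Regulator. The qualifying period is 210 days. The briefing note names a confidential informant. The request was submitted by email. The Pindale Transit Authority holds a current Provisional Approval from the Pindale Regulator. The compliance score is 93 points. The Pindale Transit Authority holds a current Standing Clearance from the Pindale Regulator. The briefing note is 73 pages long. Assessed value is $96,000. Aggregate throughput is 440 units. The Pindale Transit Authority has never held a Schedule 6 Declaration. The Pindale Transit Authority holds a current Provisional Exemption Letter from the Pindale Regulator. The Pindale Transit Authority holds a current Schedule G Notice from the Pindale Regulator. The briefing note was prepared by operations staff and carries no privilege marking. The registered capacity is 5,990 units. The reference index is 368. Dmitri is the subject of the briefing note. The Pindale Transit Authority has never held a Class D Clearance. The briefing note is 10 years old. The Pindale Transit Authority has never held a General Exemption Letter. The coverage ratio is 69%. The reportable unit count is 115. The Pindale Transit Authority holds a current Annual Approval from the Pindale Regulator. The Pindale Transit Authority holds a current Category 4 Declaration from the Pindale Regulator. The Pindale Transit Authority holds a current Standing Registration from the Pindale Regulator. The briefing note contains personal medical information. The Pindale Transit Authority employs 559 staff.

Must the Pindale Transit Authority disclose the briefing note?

Yes — the Pindale Transit Authority must disclose the briefing note.

All of (a)'s requirements are met (a current Standing Registration is held; a current Provisional Exemption Letter is held). But applying paragraphs (f)–(m): (f) operates against (a): a current Provisional Approval is held. (g) operates (a current Standing Approval is held), but is set aside by (h): (h) applies — assessed value is $96,000, below the $98,500 limit. (i) would limit (h) — the qualifying period is 210 days, meeting the 205 days threshold — but (j) sets (i) aside: (j) applies — Dmitri is the subject of the briefing note. (k) would limit (j) — a current Category 4 Declaration is held — but (l) sets (k) aside: (l) operates — the coverage ratio is 69%, below the 74% limit. (m) is not engaged (the registered capacity is 5,990 units, not under 4,940 units), so (l) stands. (a) is therefore removed.
Exception (b) does not apply: the briefing note carries no privilege marking.
Exception (c) does not apply: no current Schedule 6 Declaration is held.
Exception (d) does not apply: the reportable unit count is 115, not less than 91.
Exception (e) requires that the number of pages in the record is under 69; but the number of pages in the record is 73, not under 69, so (e) is unavailable.
No exception applies. The general rule governs.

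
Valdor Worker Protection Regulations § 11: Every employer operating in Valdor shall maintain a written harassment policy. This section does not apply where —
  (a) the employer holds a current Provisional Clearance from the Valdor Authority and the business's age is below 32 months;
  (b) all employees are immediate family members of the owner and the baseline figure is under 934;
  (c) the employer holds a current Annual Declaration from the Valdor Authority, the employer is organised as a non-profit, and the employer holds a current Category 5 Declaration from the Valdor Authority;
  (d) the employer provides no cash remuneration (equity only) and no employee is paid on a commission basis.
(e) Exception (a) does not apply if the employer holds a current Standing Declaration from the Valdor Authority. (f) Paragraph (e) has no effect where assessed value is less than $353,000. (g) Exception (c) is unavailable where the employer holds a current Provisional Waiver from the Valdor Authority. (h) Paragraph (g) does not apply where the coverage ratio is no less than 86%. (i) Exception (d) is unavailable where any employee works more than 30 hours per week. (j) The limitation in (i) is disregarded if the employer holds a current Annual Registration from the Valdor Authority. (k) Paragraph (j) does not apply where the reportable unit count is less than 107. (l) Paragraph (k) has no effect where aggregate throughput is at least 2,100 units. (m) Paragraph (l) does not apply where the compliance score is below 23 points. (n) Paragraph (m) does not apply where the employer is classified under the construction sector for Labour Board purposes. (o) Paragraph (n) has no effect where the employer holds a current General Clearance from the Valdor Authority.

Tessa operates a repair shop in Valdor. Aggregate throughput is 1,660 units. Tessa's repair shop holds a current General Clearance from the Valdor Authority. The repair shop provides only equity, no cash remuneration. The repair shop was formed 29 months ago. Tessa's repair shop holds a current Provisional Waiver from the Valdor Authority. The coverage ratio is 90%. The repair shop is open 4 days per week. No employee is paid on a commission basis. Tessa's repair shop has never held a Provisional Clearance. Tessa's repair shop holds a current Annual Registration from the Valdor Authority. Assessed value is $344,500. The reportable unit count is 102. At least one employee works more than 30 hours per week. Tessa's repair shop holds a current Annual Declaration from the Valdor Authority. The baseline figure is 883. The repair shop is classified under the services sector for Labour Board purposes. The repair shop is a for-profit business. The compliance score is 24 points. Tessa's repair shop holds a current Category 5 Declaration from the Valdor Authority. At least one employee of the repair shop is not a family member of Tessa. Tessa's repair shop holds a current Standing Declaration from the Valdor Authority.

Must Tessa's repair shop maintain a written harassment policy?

Yes — Tessa's repair shop must maintain a written harassment policy.

Exception (a) requires that the employer holds a current Provisional Clearance from the Valdor Authority; but there is no Provisional Clearance in force, so (a) is unavailable.
Exception (b) fails — at least one employee is not a family member.
Exception (c) fails — the employer is for-profit.
Exception (d)'s conditions are all satisfied: remuneration is equity-only; no employee is paid on commission. However, paragraphs (i)–(o) must be considered: (i) applies — at least one employee exceeds 30 hours/week. (j) would limit (i) — a current Annual Registration is held — but (k) sets (j) aside: (k) applies — the reportable unit count is 102, less than the 107 limit. (l), which would lift (k), is not triggered — aggregate throughput is 1,660 units, short of 2,100 units. Exception (d) does not apply.
No exception displaces § 11.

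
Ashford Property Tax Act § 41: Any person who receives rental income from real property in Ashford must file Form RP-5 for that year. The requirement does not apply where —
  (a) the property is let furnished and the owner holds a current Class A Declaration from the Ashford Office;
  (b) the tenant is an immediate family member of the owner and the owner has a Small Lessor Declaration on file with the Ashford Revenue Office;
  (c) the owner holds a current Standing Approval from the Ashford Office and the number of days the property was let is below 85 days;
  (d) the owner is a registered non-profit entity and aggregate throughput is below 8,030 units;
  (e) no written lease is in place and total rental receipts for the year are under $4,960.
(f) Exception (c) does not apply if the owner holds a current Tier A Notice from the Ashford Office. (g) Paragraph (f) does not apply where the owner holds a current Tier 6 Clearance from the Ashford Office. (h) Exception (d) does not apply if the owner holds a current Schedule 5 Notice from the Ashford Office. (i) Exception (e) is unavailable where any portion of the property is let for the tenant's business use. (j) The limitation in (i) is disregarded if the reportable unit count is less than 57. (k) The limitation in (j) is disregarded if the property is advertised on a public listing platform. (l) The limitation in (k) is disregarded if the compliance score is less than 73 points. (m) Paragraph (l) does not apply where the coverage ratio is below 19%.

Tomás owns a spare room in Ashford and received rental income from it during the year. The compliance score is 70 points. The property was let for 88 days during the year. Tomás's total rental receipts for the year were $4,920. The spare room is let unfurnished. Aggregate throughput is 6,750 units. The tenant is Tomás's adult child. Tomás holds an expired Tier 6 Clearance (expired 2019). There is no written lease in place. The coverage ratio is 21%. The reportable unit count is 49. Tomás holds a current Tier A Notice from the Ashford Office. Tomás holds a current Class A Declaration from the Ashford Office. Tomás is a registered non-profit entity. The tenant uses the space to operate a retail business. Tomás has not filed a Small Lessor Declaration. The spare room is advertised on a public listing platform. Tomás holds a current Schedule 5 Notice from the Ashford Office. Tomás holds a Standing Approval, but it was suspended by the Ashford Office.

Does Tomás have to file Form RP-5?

No — exception (e) applies; Tomás is not required to file Form RP-5.

Exception (a) requires that the property is let furnished; but the property is let unfurnished, so (a) is unavailable.
Exception (b) fails — no Small Lessor Declaration is on file.
Exception (c) fails — there is no Standing Approval in force.
Exception (d): Tomás is a registered non-profit; aggregate throughput is 6,750 units, below the 8,030 units limit — every condition holds. But applying paragraph (h): (h) is triggered — a current Schedule 5 Notice is held. (d) is therefore removed.
All of (e)'s requirements are met (there is no written lease; total rental receipts for the year are $4,920, under the $4,960 limit). As to paragraphs (i)–(m): (i) would limit (e) — the space is let for business use — but (j) sets (i) aside: (j) applies — the reportable unit count is 49, less than the 57 limit. (k) would limit (j) — the property is publicly advertised — but (l) sets (k) aside: (l) applies — the compliance score is 70 points, less than the 73 points limit. (m) does not operate here (the coverage ratio is 21%, not below 19%), so (l) stands. (e) remains available.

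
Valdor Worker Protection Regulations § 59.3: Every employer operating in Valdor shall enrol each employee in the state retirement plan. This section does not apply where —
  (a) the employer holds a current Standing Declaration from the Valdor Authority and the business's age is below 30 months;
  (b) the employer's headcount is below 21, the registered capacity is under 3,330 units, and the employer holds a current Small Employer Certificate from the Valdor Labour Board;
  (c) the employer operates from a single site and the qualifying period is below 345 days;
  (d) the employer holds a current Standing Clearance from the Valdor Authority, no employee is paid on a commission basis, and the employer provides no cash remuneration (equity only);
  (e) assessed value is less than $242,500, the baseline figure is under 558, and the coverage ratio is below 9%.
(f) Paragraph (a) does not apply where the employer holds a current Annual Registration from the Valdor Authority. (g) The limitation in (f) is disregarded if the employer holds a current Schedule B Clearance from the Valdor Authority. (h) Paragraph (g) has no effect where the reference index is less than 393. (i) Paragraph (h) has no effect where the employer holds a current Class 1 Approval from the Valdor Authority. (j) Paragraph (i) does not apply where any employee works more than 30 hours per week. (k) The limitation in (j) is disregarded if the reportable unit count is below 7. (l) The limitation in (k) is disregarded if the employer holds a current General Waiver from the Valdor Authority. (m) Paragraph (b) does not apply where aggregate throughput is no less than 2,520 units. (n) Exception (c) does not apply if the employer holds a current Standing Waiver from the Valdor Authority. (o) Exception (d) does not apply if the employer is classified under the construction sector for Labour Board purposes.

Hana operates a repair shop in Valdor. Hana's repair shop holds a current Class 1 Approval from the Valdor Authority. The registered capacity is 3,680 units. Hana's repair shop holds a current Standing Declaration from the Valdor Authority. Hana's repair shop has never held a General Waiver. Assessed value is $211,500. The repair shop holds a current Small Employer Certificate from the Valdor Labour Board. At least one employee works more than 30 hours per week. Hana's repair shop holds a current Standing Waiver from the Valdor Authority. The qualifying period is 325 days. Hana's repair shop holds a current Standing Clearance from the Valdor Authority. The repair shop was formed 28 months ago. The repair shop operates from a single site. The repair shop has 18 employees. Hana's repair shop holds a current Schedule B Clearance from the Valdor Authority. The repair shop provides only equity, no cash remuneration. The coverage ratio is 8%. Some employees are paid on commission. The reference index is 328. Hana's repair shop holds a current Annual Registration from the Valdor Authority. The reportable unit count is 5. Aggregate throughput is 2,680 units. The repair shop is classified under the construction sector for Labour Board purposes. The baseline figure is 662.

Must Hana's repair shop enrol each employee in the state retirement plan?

No — exception (a) applies; Hana's repair shop is not required to enrol each employee in the state retirement plan.

Exception (a): a current Standing Declaration is held; the business's age is 28 months, below the 30 months limit — every condition holds. Considering the limiting provisions: (f) is engaged (a current Annual Registration is held), but is overridden by (g): (g) applies — a current Schedule B Clearance is held. (h) would limit (g) — the reference index is 328, less than the 393 limit — but (i) sets (h) aside: (i) is triggered — a current Class 1 Approval is held. (j) applies (at least one employee exceeds 30 hours/week), but is set aside by (k): (k) operates — the reportable unit count is 5, below the 7 limit. (l) does not operate here (no current General Waiver is held), so (k) stands. Exception (a) stands.
Exception (b) does not apply: the registered capacity is 3,680 units, not under 3,330 units.
Exception (c): the employer operates from a single site; the qualifying period is 325 days, below the 345 days limit — every condition holds. But: (n) is engaged — a current Standing Waiver is held. Exception (c) does not apply.
Exception (d) fails — some employees are paid on commission.
Exception (e) fails — the baseline figure is 662, not under 558.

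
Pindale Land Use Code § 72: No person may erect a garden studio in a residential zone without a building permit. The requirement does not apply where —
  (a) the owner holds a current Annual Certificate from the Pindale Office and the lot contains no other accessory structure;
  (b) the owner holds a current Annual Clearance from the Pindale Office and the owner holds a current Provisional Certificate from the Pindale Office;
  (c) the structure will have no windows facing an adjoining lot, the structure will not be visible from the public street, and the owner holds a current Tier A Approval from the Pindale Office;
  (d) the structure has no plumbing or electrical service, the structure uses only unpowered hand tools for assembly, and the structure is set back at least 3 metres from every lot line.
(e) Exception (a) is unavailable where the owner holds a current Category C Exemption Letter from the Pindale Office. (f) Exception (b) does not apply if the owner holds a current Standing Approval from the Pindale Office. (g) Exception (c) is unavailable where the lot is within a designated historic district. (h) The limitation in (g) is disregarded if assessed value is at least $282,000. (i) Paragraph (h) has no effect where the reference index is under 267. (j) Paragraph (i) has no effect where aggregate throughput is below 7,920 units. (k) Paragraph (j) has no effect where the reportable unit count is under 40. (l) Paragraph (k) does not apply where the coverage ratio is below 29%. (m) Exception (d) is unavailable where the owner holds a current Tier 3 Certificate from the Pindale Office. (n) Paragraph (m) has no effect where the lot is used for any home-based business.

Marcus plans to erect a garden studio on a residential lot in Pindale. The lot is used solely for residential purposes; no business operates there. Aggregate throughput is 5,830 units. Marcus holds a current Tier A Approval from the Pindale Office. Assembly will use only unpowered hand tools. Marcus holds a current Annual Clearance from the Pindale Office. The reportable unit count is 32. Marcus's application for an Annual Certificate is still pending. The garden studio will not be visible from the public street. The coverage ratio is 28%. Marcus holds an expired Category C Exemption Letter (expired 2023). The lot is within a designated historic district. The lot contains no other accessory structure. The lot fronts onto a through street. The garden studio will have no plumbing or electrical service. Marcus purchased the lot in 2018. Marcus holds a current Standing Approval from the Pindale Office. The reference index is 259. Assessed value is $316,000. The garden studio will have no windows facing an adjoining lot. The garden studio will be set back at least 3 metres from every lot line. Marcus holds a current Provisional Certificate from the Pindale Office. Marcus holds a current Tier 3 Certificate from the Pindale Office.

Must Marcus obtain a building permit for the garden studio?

No — exception (c) applies; Marcus does not need a building permit.

Exception (a) requires that the owner holds a current Annual Certificate from the Pindale Office; but the Annual Certificate is not current, so (a) is unavailable.
All of (b)'s requirements are met (a current Annual Clearance is held; a current Provisional Certificate is held). But: (f) operates against (b): a current Standing Approval is held. (b) is therefore removed.
Exception (c): no windows face an adjoining lot; the structure will not be visible from the street; a current Tier A Approval is held — every condition holds. Under paragraphs (g)–(l): (g) would limit (c) — the lot is in a historic district — but (h) sets (g) aside: (h) operates against (g): assessed value is $316,000, meeting the $282,000 threshold. (i) applies (the reference index is 259, under the 267 limit), but is set aside by (j): (j) is triggered — aggregate throughput is 5,830 units, below the 7,920 units limit. (k) is engaged (the reportable unit count is 32, under the 40 limit), but is overridden by (l): (l) is engaged — the coverage ratio is 28%, below the 29% limit. Exception (c) stands.
Exception (d)'s conditions are all satisfied: there is no plumbing or electrical service; assembly uses only hand tools; the setback is at least 3 m on every side. But: (m) operates against (d): a current Tier 3 Certificate is held. (n), which would lift (m), is not engaged — the lot is solely residential. (d) is therefore removed.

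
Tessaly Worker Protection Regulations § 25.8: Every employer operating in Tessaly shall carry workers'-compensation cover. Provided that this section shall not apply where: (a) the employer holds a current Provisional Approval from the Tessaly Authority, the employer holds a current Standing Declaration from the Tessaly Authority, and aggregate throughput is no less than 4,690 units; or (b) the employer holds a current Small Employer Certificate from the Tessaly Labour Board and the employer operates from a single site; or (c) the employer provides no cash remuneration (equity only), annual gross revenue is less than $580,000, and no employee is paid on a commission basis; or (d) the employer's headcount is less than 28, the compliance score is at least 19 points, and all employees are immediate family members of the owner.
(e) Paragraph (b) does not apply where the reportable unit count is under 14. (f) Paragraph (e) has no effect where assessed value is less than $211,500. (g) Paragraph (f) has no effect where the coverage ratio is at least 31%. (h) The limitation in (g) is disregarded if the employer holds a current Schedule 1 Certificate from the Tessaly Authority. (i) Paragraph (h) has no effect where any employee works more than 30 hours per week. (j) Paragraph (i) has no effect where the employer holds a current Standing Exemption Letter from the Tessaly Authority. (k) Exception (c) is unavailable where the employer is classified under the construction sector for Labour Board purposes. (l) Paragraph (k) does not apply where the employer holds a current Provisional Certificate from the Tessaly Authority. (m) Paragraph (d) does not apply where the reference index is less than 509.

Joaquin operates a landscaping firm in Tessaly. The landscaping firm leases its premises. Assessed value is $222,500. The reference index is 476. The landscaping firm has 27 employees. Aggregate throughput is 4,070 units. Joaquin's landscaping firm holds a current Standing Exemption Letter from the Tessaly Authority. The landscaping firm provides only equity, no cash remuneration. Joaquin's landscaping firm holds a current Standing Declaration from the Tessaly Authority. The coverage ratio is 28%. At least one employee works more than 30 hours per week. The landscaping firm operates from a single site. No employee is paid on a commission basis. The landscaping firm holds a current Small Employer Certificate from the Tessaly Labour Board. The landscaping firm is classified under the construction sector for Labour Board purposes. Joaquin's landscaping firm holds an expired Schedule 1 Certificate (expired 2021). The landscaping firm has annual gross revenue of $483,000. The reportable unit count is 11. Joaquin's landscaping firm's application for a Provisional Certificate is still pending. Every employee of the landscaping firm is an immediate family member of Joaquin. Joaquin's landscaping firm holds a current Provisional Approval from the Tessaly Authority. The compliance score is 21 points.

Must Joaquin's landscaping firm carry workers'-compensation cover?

Yes — Joaquin's landscaping firm must carry workers'-compensation cover.

Exception (a) fails — aggregate throughput is 4,070 units, short of 4,690 units.
All of (b)'s requirements are met (a current Small Employer Certificate is held; the employer operates from a single site). However, paragraphs (e)–(j) must be considered: (e) operates against (b): the reportable unit count is 11, under the 14 limit. (f) is not engaged (assessed value is $222,500, not less than $211,500), so (e) stands. Exception (b) does not apply.
Exception (c)'s conditions are all satisfied: remuneration is equity-only; annual gross revenue is $483,000, less than the $580,000 limit; no employee is paid on commission. However, paragraphs (k)–(l) must be considered: (k) operates against (c): the landscaping firm is classified under the construction sector. (l) is not engaged (there is no Provisional Certificate in force), so (k) stands. So (c) is unavailable.
Exception (d): the employer's headcount is 27, less than the 28 limit; the compliance score is 21 points, meeting the 19 points threshold; every employee is an immediate family member — every condition holds. Turning to paragraph (m): (m) is engaged — the reference index is 476, less than the 509 limit. So (d) is unavailable.
No exception is made out. Joaquin's landscaping firm falls within the general rule.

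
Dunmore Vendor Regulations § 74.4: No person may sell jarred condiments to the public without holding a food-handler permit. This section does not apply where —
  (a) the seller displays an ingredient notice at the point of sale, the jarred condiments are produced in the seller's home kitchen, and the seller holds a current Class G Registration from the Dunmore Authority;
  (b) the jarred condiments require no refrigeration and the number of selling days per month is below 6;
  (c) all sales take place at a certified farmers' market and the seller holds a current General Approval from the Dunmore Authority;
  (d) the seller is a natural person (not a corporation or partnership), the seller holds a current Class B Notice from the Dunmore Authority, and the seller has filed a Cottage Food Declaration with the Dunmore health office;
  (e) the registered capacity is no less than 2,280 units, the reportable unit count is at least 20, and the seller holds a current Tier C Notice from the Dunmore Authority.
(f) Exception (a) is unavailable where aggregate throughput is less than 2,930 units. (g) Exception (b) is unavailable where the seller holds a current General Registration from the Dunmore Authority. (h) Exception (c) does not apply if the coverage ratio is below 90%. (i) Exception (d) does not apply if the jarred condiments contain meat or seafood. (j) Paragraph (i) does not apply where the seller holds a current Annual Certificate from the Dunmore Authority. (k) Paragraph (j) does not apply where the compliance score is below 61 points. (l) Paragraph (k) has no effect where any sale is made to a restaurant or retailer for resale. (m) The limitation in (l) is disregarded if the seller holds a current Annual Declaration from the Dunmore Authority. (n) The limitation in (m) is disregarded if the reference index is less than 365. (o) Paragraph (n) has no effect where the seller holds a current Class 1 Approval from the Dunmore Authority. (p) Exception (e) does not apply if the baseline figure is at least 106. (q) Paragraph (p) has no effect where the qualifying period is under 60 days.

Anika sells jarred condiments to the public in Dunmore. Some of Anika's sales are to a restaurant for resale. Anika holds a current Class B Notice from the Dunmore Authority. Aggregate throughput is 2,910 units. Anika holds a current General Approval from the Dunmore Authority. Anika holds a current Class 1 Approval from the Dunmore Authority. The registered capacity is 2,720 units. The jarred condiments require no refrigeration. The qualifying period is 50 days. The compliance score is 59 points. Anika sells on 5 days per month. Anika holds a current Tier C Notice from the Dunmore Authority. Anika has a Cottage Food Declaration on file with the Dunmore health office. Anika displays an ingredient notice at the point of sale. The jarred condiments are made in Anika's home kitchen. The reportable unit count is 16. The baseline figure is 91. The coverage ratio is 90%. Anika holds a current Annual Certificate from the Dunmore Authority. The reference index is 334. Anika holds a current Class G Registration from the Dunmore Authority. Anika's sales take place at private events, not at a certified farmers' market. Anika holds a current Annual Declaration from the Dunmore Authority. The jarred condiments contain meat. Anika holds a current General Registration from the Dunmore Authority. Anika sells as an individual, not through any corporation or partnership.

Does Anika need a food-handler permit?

All of (a)'s requirements are met (an ingredient notice is displayed; the jarred condiments are home-kitchen produced; a current Class G Registration is held). But: (f) operates against (a): aggregate throughput is 2,910 units, less than the 2,930 units limit. So (a) is unavailable.
Exception (b): the jarred condiments are shelf-stable; the number of selling days per month is 5, below the 6 limit — every condition holds. But applying paragraph (g): (g) is engaged — a current General Registration is held. So (b) is unavailable.
Exception (c) fails — sales are at private events, not a certified farmers' market.
Exception (d): the seller is a natural person; a current Class B Notice is held; a Cottage Food Declaration is on file — every condition holds. Turning to paragraphs (i)–(o): (i) operates against (d): the jarred condiments contain meat. (j) operates (a current Annual Certificate is held), but is set aside by (k): (k) operates against (j): the compliance score is 59 points, below the 61 points limit. (l) would limit (k) — some sales are to a restaurant for resale — but (m) sets (l) aside: (m) applies — a current Annual Declaration is held. (n) operates (the reference index is 334, less than the 365 limit), but is itself disapplied by (o): (o) operates against (n): a current Class 1 Approval is held. So (d) is unavailable.
Exception (e) fails — the reportable unit count is 16, short of 20.
No exception is made out. Anika falls within the general rule.

Yes — Anika must hold a food-handler permit.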